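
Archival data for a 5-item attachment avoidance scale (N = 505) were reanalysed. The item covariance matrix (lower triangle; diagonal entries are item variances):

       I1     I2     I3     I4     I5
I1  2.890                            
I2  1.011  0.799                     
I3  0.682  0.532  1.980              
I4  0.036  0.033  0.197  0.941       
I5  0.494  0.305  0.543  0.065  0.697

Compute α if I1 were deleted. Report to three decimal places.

α = 0.575

Remaining items: I2, I3, I4, I5 (k = 4).
ΣVar(i) = 0.799 + 1.980 + 0.941 + 0.697 = 4.417
total variance = 4.417 + 2 × 1.675 = 7.767
α (item deleted) = (4/3)·(1 − 4.417/7.767) = 0.575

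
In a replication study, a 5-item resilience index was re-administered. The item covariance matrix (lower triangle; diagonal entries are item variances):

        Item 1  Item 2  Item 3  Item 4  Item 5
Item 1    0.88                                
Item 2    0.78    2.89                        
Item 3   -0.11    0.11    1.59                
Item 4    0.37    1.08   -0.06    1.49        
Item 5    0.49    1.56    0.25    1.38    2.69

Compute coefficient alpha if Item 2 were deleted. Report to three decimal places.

Remaining items: Item 1, Item 3, Item 4, Item 5 (k = 4).
Σσ²ᵢ = 0.88 + 1.59 + 1.49 + 2.69 = 6.65
σ²_total = 6.65 + 2 × 2.32 = 11.29
α (item deleted) = (4/3)·(1 − 6.65/11.29) = 0.548

α = 0.548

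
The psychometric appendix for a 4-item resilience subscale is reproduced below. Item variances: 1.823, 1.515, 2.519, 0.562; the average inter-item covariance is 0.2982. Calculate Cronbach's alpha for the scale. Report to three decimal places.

α = 0.477

ΣVar(i) = 1.823 + 1.515 + 2.519 + 0.562 = 6.419
Sum of the 6 distinct covariances = 6 × 0.2982 = 1.7892
Var(T) = ΣVar(i) + 2·Σcov = 6.419 + 2 × 1.7892 = 9.9974
α = (4/3)·(1 − 6.419/9.9974) = 0.477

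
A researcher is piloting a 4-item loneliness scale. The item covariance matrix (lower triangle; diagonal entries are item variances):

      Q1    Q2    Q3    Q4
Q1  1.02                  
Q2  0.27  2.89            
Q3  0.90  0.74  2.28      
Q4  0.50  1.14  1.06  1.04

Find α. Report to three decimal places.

sum of item variances = 1.02 + 2.89 + 2.28 + 1.04 = 7.23
Σ_{i<j} σ_ij = 4.61
σ²_total = 7.23 + 2 × 4.61 = 16.45
α = (k/(k−1))·(1 − sum of item variances/σ²_total) = (4/3)·(1 − 7.23/16.45) = 0.747

α = 0.747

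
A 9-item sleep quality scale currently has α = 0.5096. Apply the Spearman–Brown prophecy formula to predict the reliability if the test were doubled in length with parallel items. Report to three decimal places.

predicted reliability = 0.675

Length factor m = 2
α' = m·α / (1 + (m−1)·α)
   = 2 × 0.5096 / (1 + (2 − 1) × 0.5096)
   = 1.0192 / 1.5096 = 0.675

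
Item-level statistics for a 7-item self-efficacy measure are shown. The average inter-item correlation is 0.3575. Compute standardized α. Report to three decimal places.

Standardized α = k·r̄ / (1 + (k−1)·r̄) = 7 × 0.3575 / (1 + 6 × 0.3575)
  = 2.5025 / 3.1450 = 0.796

standardized α = 0.796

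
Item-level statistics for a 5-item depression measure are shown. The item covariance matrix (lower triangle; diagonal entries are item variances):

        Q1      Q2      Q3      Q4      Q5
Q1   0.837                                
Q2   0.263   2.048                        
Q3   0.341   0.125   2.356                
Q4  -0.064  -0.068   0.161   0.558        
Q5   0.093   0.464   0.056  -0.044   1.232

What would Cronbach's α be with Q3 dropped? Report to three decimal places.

Remaining items: Q1, Q2, Q4, Q5 (k = 4).
sum of item variances = 0.837 + 2.048 + 0.558 + 1.232 = 4.675
total variance = 4.675 + 2 × 0.644 = 5.963
α (item deleted) = (4/3)·(1 − 4.675/5.963) = 0.288

Cronbach's α = 0.288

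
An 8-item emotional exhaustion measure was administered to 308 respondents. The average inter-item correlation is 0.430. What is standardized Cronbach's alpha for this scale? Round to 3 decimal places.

α = 0.858

Standardized α = k·r̄ / (1 + (k−1)·r̄) = 8 × 0.430 / (1 + 7 × 0.430)
  = 3.4400 / 4.0100 = 0.858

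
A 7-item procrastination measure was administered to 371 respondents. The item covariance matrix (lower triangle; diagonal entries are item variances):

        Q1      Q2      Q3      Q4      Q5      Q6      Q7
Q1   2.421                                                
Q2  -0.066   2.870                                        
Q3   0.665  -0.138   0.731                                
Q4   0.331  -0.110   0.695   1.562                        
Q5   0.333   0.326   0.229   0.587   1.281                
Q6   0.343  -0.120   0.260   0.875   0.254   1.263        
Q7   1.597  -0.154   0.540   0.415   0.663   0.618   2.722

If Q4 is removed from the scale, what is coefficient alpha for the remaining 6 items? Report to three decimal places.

Remaining items: Q1, Q2, Q3, Q5, Q6, Q7 (k = 6).
sum of item variances = 2.421 + 2.870 + 0.731 + 1.281 + 1.263 + 2.722 = 11.288
σ²_T = 11.288 + 2 × 5.350 = 21.988
α (item deleted) = (6/5)·(1 − 11.288/21.988) = 0.584

α = 0.584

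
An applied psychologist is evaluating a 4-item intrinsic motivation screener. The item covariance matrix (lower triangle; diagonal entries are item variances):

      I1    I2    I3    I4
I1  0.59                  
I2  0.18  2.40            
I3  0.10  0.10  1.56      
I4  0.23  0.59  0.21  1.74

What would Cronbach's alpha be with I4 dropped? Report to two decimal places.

α = 0.21

Remaining items: I1, I2, I3 (k = 3).
sum of item variances = 0.59 + 2.40 + 1.56 = 4.55
σ²_total = 4.55 + 2 × 0.38 = 5.31
α (item deleted) = (3/2)·(1 − 4.55/5.31) = 0.21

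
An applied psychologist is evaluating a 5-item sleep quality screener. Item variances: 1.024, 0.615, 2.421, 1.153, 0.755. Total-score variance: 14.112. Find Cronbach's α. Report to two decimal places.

Cronbach's α = 0.72

sum of item variances = 1.024 + 0.615 + 2.421 + 1.153 + 0.755 = 5.968
α = (k/(k−1))·(1 − sum of item variances/total variance) = (5/4)·(1 − 5.968/14.112) = 0.72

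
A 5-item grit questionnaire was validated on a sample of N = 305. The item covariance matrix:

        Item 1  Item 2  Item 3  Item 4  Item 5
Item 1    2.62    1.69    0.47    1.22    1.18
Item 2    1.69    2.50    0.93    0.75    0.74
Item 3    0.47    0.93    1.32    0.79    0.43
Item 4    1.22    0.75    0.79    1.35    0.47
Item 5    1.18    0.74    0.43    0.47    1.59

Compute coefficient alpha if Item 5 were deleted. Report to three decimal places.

α = 0.800

Remaining items: Item 1, Item 2, Item 3, Item 4 (k = 4).
Σσ²ᵢ = 2.62 + 2.50 + 1.32 + 1.35 = 7.79
σ²_total = 7.79 + 2 × 5.85 = 19.49
α (item deleted) = (4/3)·(1 − 7.79/19.49) = 0.800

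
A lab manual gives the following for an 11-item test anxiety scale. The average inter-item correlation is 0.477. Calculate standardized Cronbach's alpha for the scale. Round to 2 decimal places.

standardized Cronbach's alpha = 0.91

Standardized α = k·r̄ / (1 + (k−1)·r̄) = 11 × 0.477 / (1 + 10 × 0.477)
  = 5.2470 / 5.7700 = 0.91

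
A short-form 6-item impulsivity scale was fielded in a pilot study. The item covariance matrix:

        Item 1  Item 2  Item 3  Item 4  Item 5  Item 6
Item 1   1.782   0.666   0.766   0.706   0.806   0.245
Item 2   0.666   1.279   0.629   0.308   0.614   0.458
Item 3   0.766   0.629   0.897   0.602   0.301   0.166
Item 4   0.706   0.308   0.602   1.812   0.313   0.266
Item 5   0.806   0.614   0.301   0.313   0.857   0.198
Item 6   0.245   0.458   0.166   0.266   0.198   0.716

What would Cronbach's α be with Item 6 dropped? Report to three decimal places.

α = 0.791

Remaining items: Item 1, Item 2, Item 3, Item 4, Item 5 (k = 5).
Σσ²ᵢ = 1.782 + 1.279 + 0.897 + 1.812 + 0.857 = 6.627
σ²_total = 6.627 + 2 × 5.711 = 18.049
α (item deleted) = (5/4)·(1 − 6.627/18.049) = 0.791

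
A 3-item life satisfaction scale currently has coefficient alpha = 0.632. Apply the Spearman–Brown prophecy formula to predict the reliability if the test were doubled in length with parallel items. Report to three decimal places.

Length factor m = 2
α' = m·α / (1 + (m−1)·α)
   = 2 × 0.632 / (1 + (2 − 1) × 0.632)
   = 1.2640 / 1.6320 = 0.775

predicted reliability = 0.775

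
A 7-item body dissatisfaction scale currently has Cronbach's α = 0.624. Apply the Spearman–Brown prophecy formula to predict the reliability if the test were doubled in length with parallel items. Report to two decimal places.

Length factor m = 2
α' = m·α / (1 + (m−1)·α)
   = 2 × 0.624 / (1 + (2 − 1) × 0.624)
   = 1.2480 / 1.6240 = 0.77

predicted reliability = 0.77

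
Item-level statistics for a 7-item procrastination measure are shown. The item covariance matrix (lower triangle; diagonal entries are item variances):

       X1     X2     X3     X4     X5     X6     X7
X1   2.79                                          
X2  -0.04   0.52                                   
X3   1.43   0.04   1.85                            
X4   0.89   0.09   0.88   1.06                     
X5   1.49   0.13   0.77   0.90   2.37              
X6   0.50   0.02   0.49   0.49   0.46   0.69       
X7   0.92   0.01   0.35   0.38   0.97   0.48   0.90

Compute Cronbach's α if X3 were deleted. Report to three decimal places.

Remaining items: X1, X2, X4, X5, X6, X7 (k = 6).
sum of item variances = 2.79 + 0.52 + 1.06 + 2.37 + 0.69 + 0.90 = 8.33
Var(T) = 8.33 + 2 × 7.69 = 23.71
α (item deleted) = (6/5)·(1 − 8.33/23.71) = 0.778

Cronbach's α = 0.778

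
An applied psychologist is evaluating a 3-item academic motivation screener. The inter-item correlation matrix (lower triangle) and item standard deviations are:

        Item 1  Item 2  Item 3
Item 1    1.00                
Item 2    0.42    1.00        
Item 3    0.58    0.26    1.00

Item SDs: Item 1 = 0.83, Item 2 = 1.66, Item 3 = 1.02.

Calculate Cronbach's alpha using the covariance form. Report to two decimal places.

Cronbach's alpha = 0.60

Σσ²ᵢ = 0.83² + 1.66² + 1.02² = 4.4849
Covariances σ_ij = r_ij · s_i · s_j:
  σ(Item 1,Item 2) = 0.42 × 0.83 × 1.66 = 0.5787
  σ(Item 1,Item 3) = 0.58 × 0.83 × 1.02 = 0.4910
  σ(Item 2,Item 3) = 0.26 × 1.66 × 1.02 = 0.4402
σ²_T = Σσ²ᵢ + 2·Σσ_ij = 4.4849 + 2 × 1.5099 = 7.5047
α = (3/2)·(1 − 4.4849/7.5047) = 0.60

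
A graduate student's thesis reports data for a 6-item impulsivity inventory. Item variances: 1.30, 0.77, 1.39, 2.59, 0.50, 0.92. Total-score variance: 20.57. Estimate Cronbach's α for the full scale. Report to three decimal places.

Σσ²ᵢ = 1.30 + 0.77 + 1.39 + 2.59 + 0.50 + 0.92 = 7.47
α = (k/(k−1))·(1 − Σσ²ᵢ/σ²_total) = (6/5)·(1 − 7.47/20.57) = 0.764

Cronbach's α = 0.764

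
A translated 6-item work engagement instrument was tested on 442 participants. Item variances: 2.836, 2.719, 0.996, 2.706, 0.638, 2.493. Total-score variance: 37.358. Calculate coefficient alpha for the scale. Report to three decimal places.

sum of item variances = 2.836 + 2.719 + 0.996 + 2.706 + 0.638 + 2.493 = 12.388
α = (k/(k−1))·(1 − sum of item variances/σ²_total) = (6/5)·(1 − 12.388/37.358) = 0.802

α = 0.802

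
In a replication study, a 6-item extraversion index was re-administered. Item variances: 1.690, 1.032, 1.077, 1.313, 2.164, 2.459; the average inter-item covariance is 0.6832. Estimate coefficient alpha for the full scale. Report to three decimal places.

coefficient alpha = 0.814

sum of item variances = 1.690 + 1.032 + 1.077 + 1.313 + 2.164 + 2.459 = 9.735
Sum of the 15 distinct covariances = 15 × 0.6832 = 10.2480
total variance = sum of item variances + 2·Σcov = 9.735 + 2 × 10.2480 = 30.2310
α = (6/5)·(1 − 9.735/30.2310) = 0.814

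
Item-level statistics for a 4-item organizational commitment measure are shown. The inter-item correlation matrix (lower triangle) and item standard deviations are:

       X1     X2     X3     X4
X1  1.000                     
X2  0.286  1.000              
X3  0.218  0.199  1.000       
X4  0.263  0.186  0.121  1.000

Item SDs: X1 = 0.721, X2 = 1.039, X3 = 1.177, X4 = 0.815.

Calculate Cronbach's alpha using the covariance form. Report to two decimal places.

Cronbach's alpha = 0.49

Σσ²ᵢ = 0.721² + 1.039² + 1.177² + 0.815² = 3.6489
Covariances σ_ij = r_ij · s_i · s_j:
  σ(X1,X2) = 0.286 × 0.721 × 1.039 = 0.2142
  σ(X1,X3) = 0.218 × 0.721 × 1.177 = 0.1850
  σ(X1,X4) = 0.263 × 0.721 × 0.815 = 0.1545
  σ(X2,X3) = 0.199 × 1.039 × 1.177 = 0.2434
  σ(X2,X4) = 0.186 × 1.039 × 0.815 = 0.1575
  σ(X3,X4) = 0.121 × 1.177 × 0.815 = 0.1161
σ²_T = Σσ²ᵢ + 2·Σσ_ij = 3.6489 + 2 × 1.0707 = 5.7903
α = (4/3)·(1 − 3.6489/5.7903) = 0.49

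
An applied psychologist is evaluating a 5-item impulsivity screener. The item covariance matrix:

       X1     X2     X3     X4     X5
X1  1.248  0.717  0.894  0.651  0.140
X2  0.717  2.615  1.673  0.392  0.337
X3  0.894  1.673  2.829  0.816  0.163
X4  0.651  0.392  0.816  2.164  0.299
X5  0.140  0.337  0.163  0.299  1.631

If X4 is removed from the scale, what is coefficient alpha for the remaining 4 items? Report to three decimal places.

coefficient alpha = 0.647

Remaining items: X1, X2, X3, X5 (k = 4).
Σσᵢ² = 1.248 + 2.615 + 2.829 + 1.631 = 8.323
Var(T) = 8.323 + 2 × 3.924 = 16.171
α (item deleted) = (4/3)·(1 − 8.323/16.171) = 0.647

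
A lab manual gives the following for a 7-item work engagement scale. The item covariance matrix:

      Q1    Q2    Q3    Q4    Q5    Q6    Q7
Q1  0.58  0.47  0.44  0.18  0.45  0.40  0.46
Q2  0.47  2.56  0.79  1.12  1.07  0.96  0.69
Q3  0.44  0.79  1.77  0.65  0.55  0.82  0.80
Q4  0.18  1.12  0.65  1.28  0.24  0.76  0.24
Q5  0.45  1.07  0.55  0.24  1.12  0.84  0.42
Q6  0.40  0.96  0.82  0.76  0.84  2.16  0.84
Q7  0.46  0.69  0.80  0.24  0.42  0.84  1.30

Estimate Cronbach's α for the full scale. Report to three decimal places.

Cronbach's α = 0.828

sum of item variances = 0.58 + 2.56 + 1.77 + 1.28 + 1.12 + 2.16 + 1.30 = 10.77
Sum of the distinct covariances = 13.19
Var(T) = 10.77 + 2 × 13.19 = 37.15
α = (k/(k−1))·(1 − sum of item variances/Var(T)) = (7/6)·(1 − 10.77/37.15) = 0.828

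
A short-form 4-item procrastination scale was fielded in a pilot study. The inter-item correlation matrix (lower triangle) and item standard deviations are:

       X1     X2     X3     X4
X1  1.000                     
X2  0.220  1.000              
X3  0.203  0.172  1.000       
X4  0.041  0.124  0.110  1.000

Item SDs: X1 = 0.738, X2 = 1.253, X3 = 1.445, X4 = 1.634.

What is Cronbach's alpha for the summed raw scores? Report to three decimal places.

Σσ²ᵢ = 0.738² + 1.253² + 1.445² + 1.634² = 6.8726
Covariances σ_ij = r_ij · s_i · s_j:
  σ(X1,X2) = 0.220 × 0.738 × 1.253 = 0.2034
  σ(X1,X3) = 0.203 × 0.738 × 1.445 = 0.2165
  σ(X1,X4) = 0.041 × 0.738 × 1.634 = 0.0494
  σ(X2,X3) = 0.172 × 1.253 × 1.445 = 0.3114
  σ(X2,X4) = 0.124 × 1.253 × 1.634 = 0.2539
  σ(X3,X4) = 0.110 × 1.445 × 1.634 = 0.2597
σ²_T = Σσ²ᵢ + 2·Σσ_ij = 6.8726 + 2 × 1.2943 = 9.4612
α = (4/3)·(1 − 6.8726/9.4612) = 0.365

Cronbach's alpha = 0.365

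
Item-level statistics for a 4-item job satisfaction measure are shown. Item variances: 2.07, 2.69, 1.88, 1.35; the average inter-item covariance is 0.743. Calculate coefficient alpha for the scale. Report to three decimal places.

ΣVar(i) = 2.07 + 2.69 + 1.88 + 1.35 = 7.99
Sum of the 6 distinct covariances = 6 × 0.743 = 4.458
total variance = ΣVar(i) + 2·Σcov = 7.99 + 2 × 4.458 = 16.906
α = (4/3)·(1 − 7.99/16.906) = 0.703

coefficient alpha = 0.703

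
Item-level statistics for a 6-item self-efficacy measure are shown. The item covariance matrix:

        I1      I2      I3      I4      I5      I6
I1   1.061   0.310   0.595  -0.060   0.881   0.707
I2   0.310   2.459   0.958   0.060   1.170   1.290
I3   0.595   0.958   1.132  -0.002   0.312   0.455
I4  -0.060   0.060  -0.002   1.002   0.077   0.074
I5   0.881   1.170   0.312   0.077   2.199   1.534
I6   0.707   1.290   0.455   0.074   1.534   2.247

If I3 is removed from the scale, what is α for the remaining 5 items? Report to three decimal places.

α = 0.718

Remaining items: I1, I2, I4, I5, I6 (k = 5).
sum of item variances = 1.061 + 2.459 + 1.002 + 2.199 + 2.247 = 8.968
Var(T) = 8.968 + 2 × 6.043 = 21.054
α (item deleted) = (5/4)·(1 − 8.968/21.054) = 0.718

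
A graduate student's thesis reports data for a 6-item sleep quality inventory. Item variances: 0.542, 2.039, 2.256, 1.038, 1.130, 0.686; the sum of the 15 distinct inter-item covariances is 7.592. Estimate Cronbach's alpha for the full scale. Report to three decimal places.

α = 0.797

Σσ²ᵢ = 0.542 + 2.039 + 2.256 + 1.038 + 1.130 + 0.686 = 7.691
Sum of distinct covariances = 7.592
Var(T) = Σσ²ᵢ + 2·Σcov = 7.691 + 2 × 7.592 = 22.875
α = (6/5)·(1 − 7.691/22.875) = 0.797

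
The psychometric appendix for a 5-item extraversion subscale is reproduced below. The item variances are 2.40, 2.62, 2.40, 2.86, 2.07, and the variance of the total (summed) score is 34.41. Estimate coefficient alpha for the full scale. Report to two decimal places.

sum of item variances = 2.40 + 2.62 + 2.40 + 2.86 + 2.07 = 12.35
α = (k/(k−1))·(1 − sum of item variances/σ²_total) = (5/4)·(1 − 12.35/34.41) = 0.80

coefficient alpha = 0.80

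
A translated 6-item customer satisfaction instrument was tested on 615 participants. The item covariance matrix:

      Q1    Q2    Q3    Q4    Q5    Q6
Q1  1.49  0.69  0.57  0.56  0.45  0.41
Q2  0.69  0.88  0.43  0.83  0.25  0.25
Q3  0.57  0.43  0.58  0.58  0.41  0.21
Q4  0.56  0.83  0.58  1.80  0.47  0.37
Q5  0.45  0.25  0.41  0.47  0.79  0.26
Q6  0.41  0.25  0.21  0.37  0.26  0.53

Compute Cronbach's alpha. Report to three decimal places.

sum of item variances = 1.49 + 0.88 + 0.58 + 1.80 + 0.79 + 0.53 = 6.07
Σ_{i<j} σ_ij = 6.74
Var(T) = 6.07 + 2 × 6.74 = 19.55
α = (k/(k−1))·(1 − sum of item variances/Var(T)) = (6/5)·(1 − 6.07/19.55) = 0.827

α = 0.827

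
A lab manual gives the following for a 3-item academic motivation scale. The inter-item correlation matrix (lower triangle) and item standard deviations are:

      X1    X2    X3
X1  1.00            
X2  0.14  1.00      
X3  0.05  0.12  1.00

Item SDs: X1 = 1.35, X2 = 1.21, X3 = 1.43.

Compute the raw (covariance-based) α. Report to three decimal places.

α = 0.250

Σσ²ᵢ = 1.35² + 1.21² + 1.43² = 5.3315
Covariances σ_ij = r_ij · s_i · s_j:
  σ(X1,X2) = 0.14 × 1.35 × 1.21 = 0.2287
  σ(X1,X3) = 0.05 × 1.35 × 1.43 = 0.0965
  σ(X2,X3) = 0.12 × 1.21 × 1.43 = 0.2076
σ²_T = Σσ²ᵢ + 2·Σσ_ij = 5.3315 + 2 × 0.5328 = 6.3971
α = (3/2)·(1 − 5.3315/6.3971) = 0.250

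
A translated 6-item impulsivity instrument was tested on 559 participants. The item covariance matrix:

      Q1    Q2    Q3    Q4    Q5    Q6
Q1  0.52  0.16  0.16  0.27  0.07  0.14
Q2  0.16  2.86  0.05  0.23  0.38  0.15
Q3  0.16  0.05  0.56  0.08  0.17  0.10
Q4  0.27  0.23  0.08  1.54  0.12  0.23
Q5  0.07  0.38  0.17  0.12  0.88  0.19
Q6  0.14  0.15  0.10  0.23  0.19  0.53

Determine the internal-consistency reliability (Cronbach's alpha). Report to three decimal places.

α = 0.505

ΣVar(i) = 0.52 + 2.86 + 0.56 + 1.54 + 0.88 + 0.53 = 6.89
Σ_{i<j} σ_ij = 2.50
Var(T) = 6.89 + 2 × 2.50 = 11.89
α = (k/(k−1))·(1 − ΣVar(i)/Var(T)) = (6/5)·(1 − 6.89/11.89) = 0.505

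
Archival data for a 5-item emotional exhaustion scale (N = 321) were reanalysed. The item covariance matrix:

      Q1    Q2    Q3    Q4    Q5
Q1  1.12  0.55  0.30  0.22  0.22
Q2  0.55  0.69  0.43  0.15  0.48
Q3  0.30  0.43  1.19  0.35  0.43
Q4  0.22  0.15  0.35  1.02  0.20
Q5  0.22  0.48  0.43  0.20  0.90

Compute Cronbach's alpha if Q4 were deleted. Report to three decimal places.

Cronbach's alpha = 0.737

Remaining items: Q1, Q2, Q3, Q5 (k = 4).
Σσᵢ² = 1.12 + 0.69 + 1.19 + 0.90 = 3.90
Var(T) = 3.90 + 2 × 2.41 = 8.72
α (item deleted) = (4/3)·(1 − 3.90/8.72) = 0.737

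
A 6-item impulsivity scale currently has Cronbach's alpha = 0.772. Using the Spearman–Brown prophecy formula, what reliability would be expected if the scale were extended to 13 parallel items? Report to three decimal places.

Length factor m = 13/6 = 2.1667
α' = m·α / (1 + (m−1)·α)
   = 13/6 × 0.772 / (1 + (13/6 − 1) × 0.772)
   = 1.6727 / 1.9007 = 0.880

predicted reliability = 0.880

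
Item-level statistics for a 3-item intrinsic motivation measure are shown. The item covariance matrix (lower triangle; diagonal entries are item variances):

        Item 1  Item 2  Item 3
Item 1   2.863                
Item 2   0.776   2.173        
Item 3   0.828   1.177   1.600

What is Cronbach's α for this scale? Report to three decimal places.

ΣVar(i) = 2.863 + 2.173 + 1.600 = 6.636
Sum of off-diagonal covariances = 2.781
σ²_T = 6.636 + 2 × 2.781 = 12.198
α = (k/(k−1))·(1 − ΣVar(i)/σ²_T) = (3/2)·(1 − 6.636/12.198) = 0.684

Cronbach's α = 0.684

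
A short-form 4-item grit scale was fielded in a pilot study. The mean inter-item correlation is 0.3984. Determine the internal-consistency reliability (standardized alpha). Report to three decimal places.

Standardized α = k·r̄ / (1 + (k−1)·r̄) = 4 × 0.3984 / (1 + 3 × 0.3984)
  = 1.5936 / 2.1952 = 0.726

standardized alpha = 0.726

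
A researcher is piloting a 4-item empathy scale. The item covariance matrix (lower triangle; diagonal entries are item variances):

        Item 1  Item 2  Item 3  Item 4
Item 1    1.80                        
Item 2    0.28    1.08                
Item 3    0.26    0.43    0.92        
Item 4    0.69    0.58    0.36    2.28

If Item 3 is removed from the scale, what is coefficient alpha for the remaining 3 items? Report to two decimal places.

Remaining items: Item 1, Item 2, Item 4 (k = 3).
Σσ²ᵢ = 1.80 + 1.08 + 2.28 = 5.16
σ²_total = 5.16 + 2 × 1.55 = 8.26
α (item deleted) = (3/2)·(1 − 5.16/8.26) = 0.56

α = 0.56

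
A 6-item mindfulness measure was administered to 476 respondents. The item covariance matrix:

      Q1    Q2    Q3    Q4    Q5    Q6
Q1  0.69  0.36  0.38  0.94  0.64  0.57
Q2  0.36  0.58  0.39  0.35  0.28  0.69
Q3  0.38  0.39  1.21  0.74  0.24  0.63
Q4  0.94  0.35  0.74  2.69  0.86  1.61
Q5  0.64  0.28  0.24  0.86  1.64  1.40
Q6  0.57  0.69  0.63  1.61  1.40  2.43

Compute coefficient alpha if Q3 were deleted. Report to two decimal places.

Remaining items: Q1, Q2, Q4, Q5, Q6 (k = 5).
Σσᵢ² = 0.69 + 0.58 + 2.69 + 1.64 + 2.43 = 8.03
total variance = 8.03 + 2 × 7.70 = 23.43
α (item deleted) = (5/4)·(1 − 8.03/23.43) = 0.82

coefficient alpha = 0.82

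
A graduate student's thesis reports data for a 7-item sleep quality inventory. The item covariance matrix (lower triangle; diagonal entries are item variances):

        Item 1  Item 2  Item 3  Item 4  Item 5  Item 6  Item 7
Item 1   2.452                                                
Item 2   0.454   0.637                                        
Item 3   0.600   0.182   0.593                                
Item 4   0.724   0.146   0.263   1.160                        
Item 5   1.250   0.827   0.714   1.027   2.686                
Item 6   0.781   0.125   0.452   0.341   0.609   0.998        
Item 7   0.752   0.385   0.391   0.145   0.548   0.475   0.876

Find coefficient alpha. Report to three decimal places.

coefficient alpha = 0.822

Σσᵢ² = 2.452 + 0.637 + 0.593 + 1.160 + 2.686 + 0.998 + 0.876 = 9.402
Σ_{i<j} σ_ij = 11.191
σ²_T = 9.402 + 2 × 11.191 = 31.784
α = (k/(k−1))·(1 − Σσᵢ²/σ²_T) = (7/6)·(1 − 9.402/31.784) = 0.822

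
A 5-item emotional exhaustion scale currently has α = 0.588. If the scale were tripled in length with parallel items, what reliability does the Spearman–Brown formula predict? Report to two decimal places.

Length factor m = 3
α' = m·α / (1 + (m−1)·α)
   = 3 × 0.588 / (1 + (3 − 1) × 0.588)
   = 1.7640 / 2.1760 = 0.81

predicted reliability = 0.81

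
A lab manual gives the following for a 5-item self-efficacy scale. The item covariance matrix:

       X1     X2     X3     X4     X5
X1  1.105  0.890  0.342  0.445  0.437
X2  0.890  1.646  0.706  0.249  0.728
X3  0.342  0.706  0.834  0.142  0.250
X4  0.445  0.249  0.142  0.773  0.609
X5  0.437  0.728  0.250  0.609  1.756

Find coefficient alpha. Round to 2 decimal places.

Σσᵢ² = 1.105 + 1.646 + 0.834 + 0.773 + 1.756 = 6.114
Sum of the distinct covariances = 4.798
σ²_T = 6.114 + 2 × 4.798 = 15.710
α = (k/(k−1))·(1 − Σσᵢ²/σ²_T) = (5/4)·(1 − 6.114/15.710) = 0.76

coefficient alpha = 0.76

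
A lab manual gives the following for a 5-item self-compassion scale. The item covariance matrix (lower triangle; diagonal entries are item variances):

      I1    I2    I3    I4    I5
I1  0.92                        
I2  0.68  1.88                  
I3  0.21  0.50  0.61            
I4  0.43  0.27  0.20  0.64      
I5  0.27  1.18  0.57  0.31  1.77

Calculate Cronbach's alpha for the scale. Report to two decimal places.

Σσ²ᵢ = 0.92 + 1.88 + 0.61 + 0.64 + 1.77 = 5.82
Σ_{i<j} σ_ij = 4.62
σ²_total = 5.82 + 2 × 4.62 = 15.06
α = (k/(k−1))·(1 − Σσ²ᵢ/σ²_total) = (5/4)·(1 − 5.82/15.06) = 0.77

α = 0.77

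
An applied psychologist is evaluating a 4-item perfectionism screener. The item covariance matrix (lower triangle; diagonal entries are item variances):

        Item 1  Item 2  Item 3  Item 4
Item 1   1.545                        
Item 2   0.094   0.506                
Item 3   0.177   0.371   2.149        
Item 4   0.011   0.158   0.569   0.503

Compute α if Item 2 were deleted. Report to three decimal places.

Remaining items: Item 1, Item 3, Item 4 (k = 3).
ΣVar(i) = 1.545 + 2.149 + 0.503 = 4.197
Var(T) = 4.197 + 2 × 0.757 = 5.711
α (item deleted) = (3/2)·(1 − 4.197/5.711) = 0.398

α = 0.398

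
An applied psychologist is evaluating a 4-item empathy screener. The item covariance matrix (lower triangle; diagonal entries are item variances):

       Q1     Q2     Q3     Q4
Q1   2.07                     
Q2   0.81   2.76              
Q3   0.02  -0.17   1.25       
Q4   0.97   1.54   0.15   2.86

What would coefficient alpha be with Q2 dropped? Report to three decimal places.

α = 0.404

Remaining items: Q1, Q3, Q4 (k = 3).
Σσ²ᵢ = 2.07 + 1.25 + 2.86 = 6.18
σ²_T = 6.18 + 2 × 1.14 = 8.46
α (item deleted) = (3/2)·(1 − 6.18/8.46) = 0.404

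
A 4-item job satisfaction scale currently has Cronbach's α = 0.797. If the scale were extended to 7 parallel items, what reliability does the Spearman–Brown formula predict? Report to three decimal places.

Length factor m = 7/4 = 1.7500
α' = m·α / (1 + (m−1)·α)
   = 7/4 × 0.797 / (1 + (7/4 − 1) × 0.797)
   = 1.3948 / 1.5978 = 0.873

predicted reliability = 0.873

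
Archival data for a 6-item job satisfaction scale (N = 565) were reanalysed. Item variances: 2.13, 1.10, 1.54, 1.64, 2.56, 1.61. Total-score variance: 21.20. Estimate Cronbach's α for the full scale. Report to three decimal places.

ΣVar(i) = 2.13 + 1.10 + 1.54 + 1.64 + 2.56 + 1.61 = 10.58
α = (k/(k−1))·(1 − ΣVar(i)/σ²_total) = (6/5)·(1 − 10.58/21.20) = 0.601

Cronbach's α = 0.601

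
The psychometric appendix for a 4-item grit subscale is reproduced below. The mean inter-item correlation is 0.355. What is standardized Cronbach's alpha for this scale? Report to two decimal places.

standardized Cronbach's alpha = 0.69

Standardized α = k·r̄ / (1 + (k−1)·r̄) = 4 × 0.355 / (1 + 3 × 0.355)
  = 1.4200 / 2.0650 = 0.69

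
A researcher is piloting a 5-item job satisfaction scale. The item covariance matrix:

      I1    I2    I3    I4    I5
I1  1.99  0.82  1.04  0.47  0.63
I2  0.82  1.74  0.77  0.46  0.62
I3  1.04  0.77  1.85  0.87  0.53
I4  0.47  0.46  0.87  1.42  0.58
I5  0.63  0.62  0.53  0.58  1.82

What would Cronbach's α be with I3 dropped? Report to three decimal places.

α = 0.676

Remaining items: I1, I2, I4, I5 (k = 4).
sum of item variances = 1.99 + 1.74 + 1.42 + 1.82 = 6.97
Var(T) = 6.97 + 2 × 3.58 = 14.13
α (item deleted) = (4/3)·(1 − 6.97/14.13) = 0.676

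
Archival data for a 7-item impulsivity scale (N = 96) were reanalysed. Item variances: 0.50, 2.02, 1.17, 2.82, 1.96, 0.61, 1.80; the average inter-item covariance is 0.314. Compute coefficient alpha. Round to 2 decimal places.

coefficient alpha = 0.64

sum of item variances = 0.50 + 2.02 + 1.17 + 2.82 + 1.96 + 0.61 + 1.80 = 10.88
Sum of the 21 distinct covariances = 21 × 0.314 = 6.594
Var(T) = sum of item variances + 2·Σcov = 10.88 + 2 × 6.594 = 24.068
α = (7/6)·(1 − 10.88/24.068) = 0.64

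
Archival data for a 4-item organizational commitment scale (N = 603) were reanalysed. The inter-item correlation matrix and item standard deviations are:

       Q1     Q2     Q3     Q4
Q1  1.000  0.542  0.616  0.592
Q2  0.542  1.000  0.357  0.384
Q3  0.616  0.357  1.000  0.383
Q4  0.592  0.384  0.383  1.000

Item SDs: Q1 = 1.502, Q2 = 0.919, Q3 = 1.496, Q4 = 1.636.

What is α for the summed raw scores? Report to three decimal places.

Σσ²ᵢ = 1.502² + 0.919² + 1.496² + 1.636² = 8.0151
Covariances σ_ij = r_ij · s_i · s_j:
  σ(Q1,Q2) = 0.542 × 1.502 × 0.919 = 0.7481
  σ(Q1,Q3) = 0.616 × 1.502 × 1.496 = 1.3841
  σ(Q1,Q4) = 0.592 × 1.502 × 1.636 = 1.4547
  σ(Q2,Q3) = 0.357 × 0.919 × 1.496 = 0.4908
  σ(Q2,Q4) = 0.384 × 0.919 × 1.636 = 0.5773
  σ(Q3,Q4) = 0.383 × 1.496 × 1.636 = 0.9374
σ²_T = Σσ²ᵢ + 2·Σσ_ij = 8.0151 + 2 × 5.5924 = 19.1999
α = (4/3)·(1 − 8.0151/19.1999) = 0.777

α = 0.777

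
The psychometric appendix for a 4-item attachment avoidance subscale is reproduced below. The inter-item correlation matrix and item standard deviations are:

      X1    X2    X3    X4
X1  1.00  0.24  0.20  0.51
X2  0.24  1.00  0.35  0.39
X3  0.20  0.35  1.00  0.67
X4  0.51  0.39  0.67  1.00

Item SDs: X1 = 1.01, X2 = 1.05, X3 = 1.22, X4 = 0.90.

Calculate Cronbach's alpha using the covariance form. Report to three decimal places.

Σσ²ᵢ = 1.01² + 1.05² + 1.22² + 0.90² = 4.4210
Covariances σ_ij = r_ij · s_i · s_j:
  σ(X1,X2) = 0.24 × 1.01 × 1.05 = 0.2545
  σ(X1,X3) = 0.20 × 1.01 × 1.22 = 0.2464
  σ(X1,X4) = 0.51 × 1.01 × 0.90 = 0.4636
  σ(X2,X3) = 0.35 × 1.05 × 1.22 = 0.4483
  σ(X2,X4) = 0.39 × 1.05 × 0.90 = 0.3686
  σ(X3,X4) = 0.67 × 1.22 × 0.90 = 0.7357
σ²_T = Σσ²ᵢ + 2·Σσ_ij = 4.4210 + 2 × 2.5171 = 9.4552
α = (4/3)·(1 − 4.4210/9.4552) = 0.710

α = 0.710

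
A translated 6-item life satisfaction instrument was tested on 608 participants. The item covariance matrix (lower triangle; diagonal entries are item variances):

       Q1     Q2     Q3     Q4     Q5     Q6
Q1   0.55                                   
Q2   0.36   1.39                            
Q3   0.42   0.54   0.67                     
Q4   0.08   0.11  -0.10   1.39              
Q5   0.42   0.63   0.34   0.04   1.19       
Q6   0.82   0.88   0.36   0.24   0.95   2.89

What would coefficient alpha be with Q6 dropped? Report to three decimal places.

Remaining items: Q1, Q2, Q3, Q4, Q5 (k = 5).
sum of item variances = 0.55 + 1.39 + 0.67 + 1.39 + 1.19 = 5.19
total variance = 5.19 + 2 × 2.84 = 10.87
α (item deleted) = (5/4)·(1 − 5.19/10.87) = 0.653

α = 0.653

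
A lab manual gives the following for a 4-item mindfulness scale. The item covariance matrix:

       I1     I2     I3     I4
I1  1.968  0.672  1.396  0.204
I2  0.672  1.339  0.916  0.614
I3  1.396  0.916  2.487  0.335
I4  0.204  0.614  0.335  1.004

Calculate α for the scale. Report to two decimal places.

Σσ²ᵢ = 1.968 + 1.339 + 2.487 + 1.004 = 6.798
Sum of the distinct covariances = 4.137
σ²_T = 6.798 + 2 × 4.137 = 15.072
α = (k/(k−1))·(1 − Σσ²ᵢ/σ²_T) = (4/3)·(1 − 6.798/15.072) = 0.73

α = 0.73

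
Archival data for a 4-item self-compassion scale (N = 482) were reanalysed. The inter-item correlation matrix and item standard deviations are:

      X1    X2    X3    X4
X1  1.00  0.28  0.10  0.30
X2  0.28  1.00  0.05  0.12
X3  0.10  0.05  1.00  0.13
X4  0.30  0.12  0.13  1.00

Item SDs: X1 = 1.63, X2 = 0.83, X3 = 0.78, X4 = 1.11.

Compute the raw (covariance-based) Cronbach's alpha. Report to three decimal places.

α = 0.446

Σσ²ᵢ = 1.63² + 0.83² + 0.78² + 1.11² = 5.1863
Covariances σ_ij = r_ij · s_i · s_j:
  σ(X1,X2) = 0.28 × 1.63 × 0.83 = 0.3788
  σ(X1,X3) = 0.10 × 1.63 × 0.78 = 0.1271
  σ(X1,X4) = 0.30 × 1.63 × 1.11 = 0.5428
  σ(X2,X3) = 0.05 × 0.83 × 0.78 = 0.0324
  σ(X2,X4) = 0.12 × 0.83 × 1.11 = 0.1106
  σ(X3,X4) = 0.13 × 0.78 × 1.11 = 0.1126
σ²_T = Σσ²ᵢ + 2·Σσ_ij = 5.1863 + 2 × 1.3043 = 7.7949
α = (4/3)·(1 − 5.1863/7.7949) = 0.446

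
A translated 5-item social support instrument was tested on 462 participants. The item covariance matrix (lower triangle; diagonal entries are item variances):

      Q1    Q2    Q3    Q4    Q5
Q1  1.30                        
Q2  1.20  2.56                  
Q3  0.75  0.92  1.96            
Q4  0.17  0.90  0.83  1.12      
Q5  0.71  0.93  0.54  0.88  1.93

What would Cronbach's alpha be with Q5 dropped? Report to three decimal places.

α = 0.772

Remaining items: Q1, Q2, Q3, Q4 (k = 4).
ΣVar(i) = 1.30 + 2.56 + 1.96 + 1.12 = 6.94
σ²_T = 6.94 + 2 × 4.77 = 16.48
α (item deleted) = (4/3)·(1 − 6.94/16.48) = 0.772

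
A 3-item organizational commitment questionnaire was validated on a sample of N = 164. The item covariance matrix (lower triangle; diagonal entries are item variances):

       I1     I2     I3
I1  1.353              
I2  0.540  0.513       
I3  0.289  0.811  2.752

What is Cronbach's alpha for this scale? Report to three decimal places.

Σσᵢ² = 1.353 + 0.513 + 2.752 = 4.618
Sum of off-diagonal covariances = 1.640
σ²_T = 4.618 + 2 × 1.640 = 7.898
α = (k/(k−1))·(1 − Σσᵢ²/σ²_T) = (3/2)·(1 − 4.618/7.898) = 0.623

α = 0.623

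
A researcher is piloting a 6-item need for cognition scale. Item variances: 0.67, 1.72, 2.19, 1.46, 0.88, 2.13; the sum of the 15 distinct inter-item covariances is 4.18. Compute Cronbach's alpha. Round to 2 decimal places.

α = 0.58

sum of item variances = 0.67 + 1.72 + 2.19 + 1.46 + 0.88 + 2.13 = 9.05
Sum of distinct covariances = 4.18
Var(T) = sum of item variances + 2·Σcov = 9.05 + 2 × 4.18 = 17.41
α = (6/5)·(1 − 9.05/17.41) = 0.58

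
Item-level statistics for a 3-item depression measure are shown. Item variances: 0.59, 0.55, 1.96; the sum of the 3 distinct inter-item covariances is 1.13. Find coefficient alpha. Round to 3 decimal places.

α = 0.632

sum of item variances = 0.59 + 0.55 + 1.96 = 3.10
Sum of distinct covariances = 1.13
total variance = sum of item variances + 2·Σcov = 3.10 + 2 × 1.13 = 5.36
α = (3/2)·(1 − 3.10/5.36) = 0.632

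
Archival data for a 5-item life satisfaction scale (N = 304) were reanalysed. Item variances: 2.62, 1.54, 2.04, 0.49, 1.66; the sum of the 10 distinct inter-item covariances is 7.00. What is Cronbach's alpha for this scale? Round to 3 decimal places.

α = 0.783

Σσᵢ² = 2.62 + 1.54 + 2.04 + 0.49 + 1.66 = 8.35
Sum of distinct covariances = 7.00
total variance = Σσᵢ² + 2·Σcov = 8.35 + 2 × 7.00 = 22.35
α = (5/4)·(1 − 8.35/22.35) = 0.783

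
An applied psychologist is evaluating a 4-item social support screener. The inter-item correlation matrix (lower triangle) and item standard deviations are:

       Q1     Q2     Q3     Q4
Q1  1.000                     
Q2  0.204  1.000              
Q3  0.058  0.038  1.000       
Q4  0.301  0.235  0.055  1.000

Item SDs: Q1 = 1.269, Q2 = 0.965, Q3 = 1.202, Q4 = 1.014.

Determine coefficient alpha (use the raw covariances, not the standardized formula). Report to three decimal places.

α = 0.398

Σσ²ᵢ = 1.269² + 0.965² + 1.202² + 1.014² = 5.0146
Covariances σ_ij = r_ij · s_i · s_j:
  σ(Q1,Q2) = 0.204 × 1.269 × 0.965 = 0.2498
  σ(Q1,Q3) = 0.058 × 1.269 × 1.202 = 0.0885
  σ(Q1,Q4) = 0.301 × 1.269 × 1.014 = 0.3873
  σ(Q2,Q3) = 0.038 × 0.965 × 1.202 = 0.0441
  σ(Q2,Q4) = 0.235 × 0.965 × 1.014 = 0.2299
  σ(Q3,Q4) = 0.055 × 1.202 × 1.014 = 0.0670
σ²_T = Σσ²ᵢ + 2·Σσ_ij = 5.0146 + 2 × 1.0666 = 7.1478
α = (4/3)·(1 − 5.0146/7.1478) = 0.398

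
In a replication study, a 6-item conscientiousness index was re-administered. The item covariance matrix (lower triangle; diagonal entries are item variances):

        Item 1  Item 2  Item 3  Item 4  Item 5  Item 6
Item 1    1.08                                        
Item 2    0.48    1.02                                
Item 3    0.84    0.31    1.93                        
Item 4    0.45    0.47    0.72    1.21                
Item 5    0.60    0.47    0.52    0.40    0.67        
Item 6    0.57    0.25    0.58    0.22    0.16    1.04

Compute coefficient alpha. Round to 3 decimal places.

ΣVar(i) = 1.08 + 1.02 + 1.93 + 1.21 + 0.67 + 1.04 = 6.95
Sum of off-diagonal covariances = 7.04
σ²_T = 6.95 + 2 × 7.04 = 21.03
α = (k/(k−1))·(1 − ΣVar(i)/σ²_T) = (6/5)·(1 − 6.95/21.03) = 0.803

α = 0.803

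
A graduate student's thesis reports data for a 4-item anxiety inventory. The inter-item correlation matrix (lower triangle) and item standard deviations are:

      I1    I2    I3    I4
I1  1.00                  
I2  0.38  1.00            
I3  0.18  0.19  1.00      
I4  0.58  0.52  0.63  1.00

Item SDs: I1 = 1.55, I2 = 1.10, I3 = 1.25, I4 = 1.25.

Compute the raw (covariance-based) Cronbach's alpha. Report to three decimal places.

Σσ²ᵢ = 1.55² + 1.10² + 1.25² + 1.25² = 6.7375
Covariances σ_ij = r_ij · s_i · s_j:
  σ(I1,I2) = 0.38 × 1.55 × 1.10 = 0.6479
  σ(I1,I3) = 0.18 × 1.55 × 1.25 = 0.3487
  σ(I1,I4) = 0.58 × 1.55 × 1.25 = 1.1237
  σ(I2,I3) = 0.19 × 1.10 × 1.25 = 0.2613
  σ(I2,I4) = 0.52 × 1.10 × 1.25 = 0.7150
  σ(I3,I4) = 0.63 × 1.25 × 1.25 = 0.9844
σ²_T = Σσ²ᵢ + 2·Σσ_ij = 6.7375 + 2 × 4.0810 = 14.8995
α = (4/3)·(1 − 6.7375/14.8995) = 0.730

α = 0.730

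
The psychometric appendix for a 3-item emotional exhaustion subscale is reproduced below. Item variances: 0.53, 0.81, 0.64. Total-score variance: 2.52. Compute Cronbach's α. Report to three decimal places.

Cronbach's α = 0.321

ΣVar(i) = 0.53 + 0.81 + 0.64 = 1.98
α = (k/(k−1))·(1 − ΣVar(i)/σ²_T) = (3/2)·(1 − 1.98/2.52) = 0.321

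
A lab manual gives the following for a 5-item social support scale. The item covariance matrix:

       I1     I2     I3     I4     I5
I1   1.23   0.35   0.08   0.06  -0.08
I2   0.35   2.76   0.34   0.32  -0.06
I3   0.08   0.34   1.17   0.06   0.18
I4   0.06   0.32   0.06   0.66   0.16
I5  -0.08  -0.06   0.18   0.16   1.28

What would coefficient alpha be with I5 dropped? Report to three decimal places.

Remaining items: I1, I2, I3, I4 (k = 4).
ΣVar(i) = 1.23 + 2.76 + 1.17 + 0.66 = 5.82
Var(T) = 5.82 + 2 × 1.21 = 8.24
α (item deleted) = (4/3)·(1 − 5.82/8.24) = 0.392

coefficient alpha = 0.392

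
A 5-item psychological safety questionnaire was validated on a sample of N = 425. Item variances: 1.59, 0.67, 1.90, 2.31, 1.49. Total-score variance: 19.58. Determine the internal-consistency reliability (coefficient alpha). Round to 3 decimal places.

α = 0.742

sum of item variances = 1.59 + 0.67 + 1.90 + 2.31 + 1.49 = 7.96
α = (k/(k−1))·(1 − sum of item variances/Var(T)) = (5/4)·(1 − 7.96/19.58) = 0.742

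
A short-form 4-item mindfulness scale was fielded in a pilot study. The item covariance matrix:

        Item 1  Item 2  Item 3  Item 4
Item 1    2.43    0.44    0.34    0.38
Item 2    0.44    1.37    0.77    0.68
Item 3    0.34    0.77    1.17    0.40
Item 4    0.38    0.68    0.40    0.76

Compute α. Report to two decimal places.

sum of item variances = 2.43 + 1.37 + 1.17 + 0.76 = 5.73
Sum of off-diagonal covariances = 3.01
σ²_T = 5.73 + 2 × 3.01 = 11.75
α = (k/(k−1))·(1 − sum of item variances/σ²_T) = (4/3)·(1 − 5.73/11.75) = 0.68

α = 0.68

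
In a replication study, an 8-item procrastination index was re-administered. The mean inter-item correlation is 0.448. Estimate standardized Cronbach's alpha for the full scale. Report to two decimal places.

standardized Cronbach's alpha = 0.87

Standardized α = k·r̄ / (1 + (k−1)·r̄) = 8 × 0.448 / (1 + 7 × 0.448)
  = 3.5840 / 4.1360 = 0.87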